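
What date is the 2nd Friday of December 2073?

The first Friday of December 2073 is December 1.
The 2nd Friday is 1 weeks later: 1 + 7 = 8.

December 8, 2073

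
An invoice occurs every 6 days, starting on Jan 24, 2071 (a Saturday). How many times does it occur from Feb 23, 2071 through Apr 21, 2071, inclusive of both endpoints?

Occurrences land 6·i days after Jan 24, 2071 for i = 0, 1, 2, …
Feb 23, 2071 is 30 days after the start; 30 ÷ 6 = 5 remainder 0. First occurrence in the window: #6 on Feb 23, 2071 (5×6 = 30 days in).
Apr 21, 2071 is 87 days after the start; 87 ÷ 6 = 14 remainder 3. Last occurrence in the window: #15 on Apr 18, 2071.
Occurrences #6 through #15: 10 in total.

10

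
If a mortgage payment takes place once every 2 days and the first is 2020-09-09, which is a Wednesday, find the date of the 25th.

The 25th occurrence is 24 intervals after the first: 24 × 2 = 48 days after 2020-09-09.
September has 30 days — 21 days to the end of September leaves 27.
27 days into October → 2020-10-27.

2020-10-27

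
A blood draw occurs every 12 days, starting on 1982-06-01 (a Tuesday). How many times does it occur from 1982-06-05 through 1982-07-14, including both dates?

Occurrences land 12·i days after 1982-06-01 for i = 0, 1, 2, …
1982-06-05 is 4 days after the start; 4 ÷ 12 = 0 remainder 4; since the remainder is 4, round up to i = 1. First occurrence in the window: #2 on 1982-06-13 (1×12 = 12 days in).
1982-07-14 is 43 days after the start; 43 ÷ 12 = 3 remainder 7. Last occurrence in the window: #4 on 1982-07-07.
Occurrences #2 through #4: 3 in total.

3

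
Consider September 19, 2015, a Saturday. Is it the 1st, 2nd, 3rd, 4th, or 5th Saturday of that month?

Day 19 falls in week ⌈19/7⌉ of the month.
Days 1–7 hold the 1st Saturday, 8–14 the 2nd, 15–21 the 3rd, 22–28 the 4th, 29–31 the 5th.
19 is in the range for the 3rd.

3rd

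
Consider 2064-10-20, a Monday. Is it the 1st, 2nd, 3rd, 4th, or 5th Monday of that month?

Day 20 falls in week ⌈20/7⌉ of the month.
Days 1–7 hold the 1st Monday, 8–14 the 2nd, 15–21 the 3rd, 22–28 the 4th, 29–31 the 5th.
20 is in the range for the 3rd.

3rd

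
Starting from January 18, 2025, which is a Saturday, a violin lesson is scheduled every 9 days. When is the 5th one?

The 5th occurrence is 4 intervals after the first: 4 × 9 = 36 days after January 18, 2025.
January has 31 days — 13 days to the end of January leaves 23.
23 days into February → February 23, 2025.

February 23, 2025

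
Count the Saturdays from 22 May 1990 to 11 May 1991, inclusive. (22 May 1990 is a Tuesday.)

51

22 May 1990 is a Tuesday; the first Saturday on or after it is 26 May 1990 (4 days later).
From 26 May 1990 to 11 May 1991: 219 + 131 = 350 days (rest of 1990, to 11 May 1991 in 1991).
350 ÷ 7 = 50 full weeks with remainder 0, so 50 more Saturdays after the first → 51.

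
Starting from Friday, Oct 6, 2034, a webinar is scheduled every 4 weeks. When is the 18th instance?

The 18th occurrence is 17 intervals after the first: 17 × 28 = 476 days after Oct 6, 2034.
Oct has 31 days — 25 days to the end of Oct leaves 451.
From end of Oct to end of 2034 is 61 days (390 left).
2035 has 365 days (25 left).
25 days into Jan → Jan 25, 2036.

Jan 25, 2036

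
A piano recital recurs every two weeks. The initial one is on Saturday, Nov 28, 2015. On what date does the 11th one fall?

Apr 16, 2016

The 11th occurrence is 10 intervals after the first: 10 × 14 = 140 days after Nov 28, 2015.
Nov has 30 days — 2 days to the end of Nov leaves 138.
Dec has 31 days (107 left).
Jan has 31 days (76 left).
Feb has 29 days (47 left).
Mar has 31 days (16 left).
16 days into Apr → Apr 16, 2016.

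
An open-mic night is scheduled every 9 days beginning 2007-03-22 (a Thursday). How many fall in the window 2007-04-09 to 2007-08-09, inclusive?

Occurrences land 9·i days after 2007-03-22 for i = 0, 1, 2, …
2007-04-09 is 18 days after the start; 18 ÷ 9 = 2 remainder 0. First occurrence in the window: #3 on 2007-04-09 (2×9 = 18 days in).
2007-08-09 is 140 days after the start; 140 ÷ 9 = 15 remainder 5. Last occurrence in the window: #16 on 2007-08-04.
Occurrences #3 through #16: 14 in total.

14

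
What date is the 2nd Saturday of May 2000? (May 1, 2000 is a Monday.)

May 2000 begins on a Monday, so the first Saturday is May 6 (5 days later).
The 2nd Saturday is 1 weeks later: 6 + 7 = 13.

May 13, 2000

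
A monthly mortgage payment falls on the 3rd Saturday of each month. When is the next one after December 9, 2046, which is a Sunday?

December 2046 starts on a Saturday; its first Saturday is the 1st, so the 3rd Saturday is the 15th — December 15, 2046.
December 15, 2046 is after December 9, 2046, so that is the next one.

December 15, 2046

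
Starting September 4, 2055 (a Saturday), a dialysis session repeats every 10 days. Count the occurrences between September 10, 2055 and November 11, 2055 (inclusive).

Occurrences land 10·i days after September 4, 2055 for i = 0, 1, 2, …
September 10, 2055 is 6 days after the start; 6 ÷ 10 = 0 remainder 6; since the remainder is 6, round up to i = 1. First occurrence in the window: #2 on September 14, 2055 (1×10 = 10 days in).
November 11, 2055 is 68 days after the start; 68 ÷ 10 = 6 remainder 8. Last occurrence in the window: #7 on November 3, 2055.
Occurrences #2 through #7: 6 in total.

6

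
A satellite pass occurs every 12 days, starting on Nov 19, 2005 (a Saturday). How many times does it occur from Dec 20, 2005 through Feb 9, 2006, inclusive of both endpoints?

Occurrences land 12·i days after Nov 19, 2005 for i = 0, 1, 2, …
Dec 20, 2005 is 31 days after the start; 31 ÷ 12 = 2 remainder 7; since the remainder is 7, round up to i = 3. First occurrence in the window: #4 on Dec 25, 2005 (3×12 = 36 days in).
Feb 9, 2006 is 82 days after the start; 82 ÷ 12 = 6 remainder 10. Last occurrence in the window: #7 on Jan 30, 2006.
Occurrences #4 through #7: 4 in total.

4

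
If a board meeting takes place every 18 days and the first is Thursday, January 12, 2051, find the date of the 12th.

The 12th occurrence is 11 intervals after the first: 11 × 18 = 198 days after January 12, 2051.
January has 31 days — 19 days to the end of January leaves 179.
February has 28 days (151 left).
March has 31 days (120 left).
April has 30 days (90 left).
May has 31 days (59 left).
June has 30 days (29 left).
29 days into July → July 29, 2051.

July 29, 2051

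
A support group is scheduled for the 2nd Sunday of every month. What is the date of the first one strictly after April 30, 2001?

April 2001 starts on a Sunday; its first Sunday is the 1st, so the 2nd Sunday is the 8th — April 8, 2001.
That is not after April 30, 2001, so look at May 2001.
May 2001 starts on a Tuesday; its first Sunday is the 6th, so the 2nd Sunday is the 13th — May 13, 2001.

May 13, 2001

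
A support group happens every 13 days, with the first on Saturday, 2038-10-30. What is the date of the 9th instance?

The 9th occurrence is 8 intervals after the first: 8 × 13 = 104 days after 2038-10-30.
October has 31 days — 1 day to the end of October leaves 103.
November has 30 days (73 left).
December has 31 days (42 left).
January has 31 days (11 left).
11 days into February → 2039-02-11.

2039-02-11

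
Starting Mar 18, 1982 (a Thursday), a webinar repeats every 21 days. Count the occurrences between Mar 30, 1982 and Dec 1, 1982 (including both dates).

12

Occurrences land 21·i days after Mar 18, 1982 for i = 0, 1, 2, …
Mar 30, 1982 is 12 days after the start; 12 ÷ 21 = 0 remainder 12; since the remainder is 12, round up to i = 1. First occurrence in the window: #2 on Apr 8, 1982 (1×21 = 21 days in).
Dec 1, 1982 is 258 days after the start; 258 ÷ 21 = 12 remainder 6. Last occurrence in the window: #13 on Nov 25, 1982.
Occurrences #2 through #13: 12 in total.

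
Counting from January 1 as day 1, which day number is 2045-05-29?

Days in months before May: 31 + 28 + 31 + 30 = 120.
Plus 29 days into May → day 149.

149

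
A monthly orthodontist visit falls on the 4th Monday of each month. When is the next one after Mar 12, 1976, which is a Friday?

Mar 22, 1976

Mar 1976 starts on a Monday; its first Monday is the 1st, so the 4th Monday is the 22nd — Mar 22, 1976.
Mar 22, 1976 is after Mar 12, 1976, so that is the next one.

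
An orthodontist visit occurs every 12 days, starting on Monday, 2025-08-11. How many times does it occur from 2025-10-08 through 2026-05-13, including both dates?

18

Occurrences land 12·i days after 2025-08-11 for i = 0, 1, 2, …
2025-10-08 is 58 days after the start; 58 ÷ 12 = 4 remainder 10; since the remainder is 10, round up to i = 5. First occurrence in the window: #6 on 2025-10-10 (5×12 = 60 days in).
2026-05-13 is 275 days after the start; 275 ÷ 12 = 22 remainder 11. Last occurrence in the window: #23 on 2026-05-02.
Occurrences #6 through #23: 18 in total.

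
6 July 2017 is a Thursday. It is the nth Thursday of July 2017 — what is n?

1st

Day 6 falls in week ⌈6/7⌉ of the month.
Days 1–7 hold the 1st Thursday, 8–14 the 2nd, 15–21 the 3rd, 22–28 the 4th, 29–31 the 5th.
6 is in the range for the 1st.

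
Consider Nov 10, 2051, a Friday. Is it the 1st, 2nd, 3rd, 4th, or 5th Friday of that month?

2nd

Day 10 falls in week ⌈10/7⌉ of the month.
Days 1–7 hold the 1st Friday, 8–14 the 2nd, 15–21 the 3rd, 22–28 the 4th, 29–31 the 5th.
10 is in the range for the 2nd.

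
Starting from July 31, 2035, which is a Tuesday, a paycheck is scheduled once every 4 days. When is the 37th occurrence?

December 22, 2035

The 37th occurrence is 36 intervals after the first: 36 × 4 = 144 days after July 31, 2035.
July has 31 days — 0 days to the end of July leaves 144.
August has 31 days (113 left).
September has 30 days (83 left).
October has 31 days (52 left).
November has 30 days (22 left).
22 days into December → December 22, 2035.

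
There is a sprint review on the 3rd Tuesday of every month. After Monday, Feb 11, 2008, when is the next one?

Feb 2008 starts on a Friday; its first Tuesday is the 5th, so the 3rd Tuesday is the 19th — Feb 19, 2008.
Feb 19, 2008 is after Feb 11, 2008, so that is the next one.

Feb 19, 2008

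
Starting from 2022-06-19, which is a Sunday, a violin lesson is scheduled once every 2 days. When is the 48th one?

The 48th occurrence is 47 intervals after the first: 47 × 2 = 94 days after 2022-06-19.
June has 30 days — 11 days to the end of June leaves 83.
July has 31 days (52 left).
August has 31 days (21 left).
21 days into September → 2022-09-21.

2022-09-21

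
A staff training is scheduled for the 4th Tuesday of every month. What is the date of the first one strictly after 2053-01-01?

January 2053 starts on a Wednesday; its first Tuesday is the 7th, so the 4th Tuesday is the 28th — 2053-01-28.
2053-01-28 is after 2053-01-01, so that is the next one.

2053-01-28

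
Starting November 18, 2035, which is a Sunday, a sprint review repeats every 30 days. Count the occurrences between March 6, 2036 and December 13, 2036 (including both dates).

Occurrences land 30·i days after November 18, 2035 for i = 0, 1, 2, …
March 6, 2036 is 109 days after the start; 109 ÷ 30 = 3 remainder 19; since the remainder is 19, round up to i = 4. First occurrence in the window: #5 on March 17, 2036 (4×30 = 120 days in).
December 13, 2036 is 391 days after the start; 391 ÷ 30 = 13 remainder 1. Last occurrence in the window: #14 on December 12, 2036.
Occurrences #5 through #14: 10 in total.

10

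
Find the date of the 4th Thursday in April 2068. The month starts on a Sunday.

2068-04-26

April 2068 begins on a Sunday, so the first Thursday is April 5 (4 days later).
The 4th Thursday is 3 weeks later: 5 + 21 = 26.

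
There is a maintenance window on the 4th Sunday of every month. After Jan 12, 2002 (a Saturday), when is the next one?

Jan 27, 2002

Jan 2002 starts on a Tuesday; its first Sunday is the 6th, so the 4th Sunday is the 27th — Jan 27, 2002.
Jan 27, 2002 is after Jan 12, 2002, so that is the next one.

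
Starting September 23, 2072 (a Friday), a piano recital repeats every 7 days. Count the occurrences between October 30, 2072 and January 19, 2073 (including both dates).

Occurrences land 7·i days after September 23, 2072 for i = 0, 1, 2, …
October 30, 2072 is 37 days after the start; 37 ÷ 7 = 5 remainder 2; since the remainder is 2, round up to i = 6. First occurrence in the window: #7 on November 4, 2072 (6×7 = 42 days in).
January 19, 2073 is 118 days after the start; 118 ÷ 7 = 16 remainder 6. Last occurrence in the window: #17 on January 13, 2073.
Occurrences #7 through #17: 11 in total.

11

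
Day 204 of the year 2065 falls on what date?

January has 31 days (204 − 31 = 173 remain).
February has 28 days (173 − 28 = 145 remain).
March has 31 days (145 − 31 = 114 remain).
April has 30 days (114 − 30 = 84 remain).
May has 31 days (84 − 31 = 53 remain).
June has 30 days (53 − 30 = 23 remain).
23 into July → July 23.

2065-07-23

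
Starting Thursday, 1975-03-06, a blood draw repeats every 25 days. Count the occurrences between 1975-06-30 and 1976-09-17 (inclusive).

Occurrences land 25·i days after 1975-03-06 for i = 0, 1, 2, …
1975-06-30 is 116 days after the start; 116 ÷ 25 = 4 remainder 16; since the remainder is 16, round up to i = 5. First occurrence in the window: #6 on 1975-07-09 (5×25 = 125 days in).
1976-09-17 is 561 days after the start; 561 ÷ 25 = 22 remainder 11. Last occurrence in the window: #23 on 1976-09-06.
Occurrences #6 through #23: 18 in total.

18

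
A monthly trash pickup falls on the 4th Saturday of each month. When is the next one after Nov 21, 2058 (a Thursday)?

Nov 23, 2058

Nov 2058 starts on a Friday; its first Saturday is the 2nd, so the 4th Saturday is the 23rd — Nov 23, 2058.
Nov 23, 2058 is after Nov 21, 2058, so that is the next one.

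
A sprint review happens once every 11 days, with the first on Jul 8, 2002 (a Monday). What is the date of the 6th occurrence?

The 6th occurrence is 5 intervals after the first: 5 × 11 = 55 days after Jul 8, 2002.
Jul has 31 days — 23 days to the end of Jul leaves 32.
Aug has 31 days (1 left).
1 day into Sep → Sep 1, 2002.

Sep 1, 2002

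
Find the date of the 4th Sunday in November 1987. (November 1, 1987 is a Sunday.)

November 1987 begins on a Sunday, so the first Sunday is November 1.
The 4th Sunday is 3 weeks later: 1 + 21 = 22.

22 November 1987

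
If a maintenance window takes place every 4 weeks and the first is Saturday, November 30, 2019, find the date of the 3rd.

The 3rd occurrence is 2 intervals after the first: 2 × 28 = 56 days after November 30, 2019.
November has 30 days — 0 days to the end of November leaves 56.
December has 31 days (25 left).
25 days into January → January 25, 2020.

January 25, 2020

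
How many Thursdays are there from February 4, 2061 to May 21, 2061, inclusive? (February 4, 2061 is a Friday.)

February 4, 2061 is a Friday; the first Thursday on or after it is February 10, 2061 (6 days later).
From February 10, 2061 to May 21, 2061: 18 + 31 + 30 + 21 = 100 days (rest of February, March, April, May).
100 ÷ 7 = 14 full weeks with remainder 2, so 14 more Thursdays after the first → 15.

15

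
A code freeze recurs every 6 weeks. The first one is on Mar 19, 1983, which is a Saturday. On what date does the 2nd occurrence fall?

The 2nd occurrence is 1 interval after the first: 1 × 42 = 42 days after Mar 19, 1983.
Mar has 31 days — 12 days to the end of Mar leaves 30.
30 days into Apr → Apr 30, 1983.

Apr 30, 1983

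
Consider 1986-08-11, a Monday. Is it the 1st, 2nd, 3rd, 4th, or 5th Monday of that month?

2nd

Day 11 falls in week ⌈11/7⌉ of the month.
Days 1–7 hold the 1st Monday, 8–14 the 2nd, 15–21 the 3rd, 22–28 the 4th, 29–31 the 5th.
11 is in the range for the 2nd.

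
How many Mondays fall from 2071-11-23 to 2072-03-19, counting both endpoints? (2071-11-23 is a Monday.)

17

2071-11-23 is a Monday; the first Monday on or after it is 2071-11-23.
From 2071-11-23 to 2072-03-19: 7 + 31 + 31 + 29 + 19 = 117 days (rest of November, December, January, February, March).
117 ÷ 7 = 16 full weeks with remainder 5, so 16 more Mondays after the first → 17.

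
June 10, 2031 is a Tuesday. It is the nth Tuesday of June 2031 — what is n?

2nd

Day 10 falls in week ⌈10/7⌉ of the month.
Days 1–7 hold the 1st Tuesday, 8–14 the 2nd, 15–21 the 3rd, 22–28 the 4th, 29–31 the 5th.
10 is in the range for the 2nd.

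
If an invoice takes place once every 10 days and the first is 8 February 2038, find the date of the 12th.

29 May 2038

The 12th occurrence is 11 intervals after the first: 11 × 10 = 110 days after 8 February 2038.
February has 28 days — 20 days to the end of February leaves 90.
March has 31 days (59 left).
April has 30 days (29 left).
29 days into May → 29 May 2038.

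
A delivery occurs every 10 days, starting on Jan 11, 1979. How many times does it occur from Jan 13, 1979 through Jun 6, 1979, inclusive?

14

Occurrences land 10·i days after Jan 11, 1979 for i = 0, 1, 2, …
Jan 13, 1979 is 2 days after the start; 2 ÷ 10 = 0 remainder 2; since the remainder is 2, round up to i = 1. First occurrence in the window: #2 on Jan 21, 1979 (1×10 = 10 days in).
Jun 6, 1979 is 146 days after the start; 146 ÷ 10 = 14 remainder 6. Last occurrence in the window: #15 on May 31, 1979.
Occurrences #2 through #15: 14 in total.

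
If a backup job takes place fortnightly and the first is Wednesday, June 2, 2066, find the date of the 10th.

The 10th occurrence is 9 intervals after the first: 9 × 14 = 126 days after June 2, 2066.
June has 30 days — 28 days to the end of June leaves 98.
July has 31 days (67 left).
August has 31 days (36 left).
September has 30 days (6 left).
6 days into October → October 6, 2066.

October 6, 2066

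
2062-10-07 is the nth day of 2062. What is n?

280

Days in months before October: 31 + 28 + 31 + 30 + 31 + 30 + 31 + 31 + 30 = 273.
Plus 7 days into October → day 280.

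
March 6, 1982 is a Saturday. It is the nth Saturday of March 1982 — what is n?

Day 6 falls in week ⌈6/7⌉ of the month.
Days 1–7 hold the 1st Saturday, 8–14 the 2nd, 15–21 the 3rd, 22–28 the 4th, 29–31 the 5th.
6 is in the range for the 1st.

1st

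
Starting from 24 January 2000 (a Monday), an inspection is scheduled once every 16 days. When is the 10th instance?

The 10th occurrence is 9 intervals after the first: 9 × 16 = 144 days after 24 January 2000.
January has 31 days — 7 days to the end of January leaves 137.
February has 29 days (108 left).
March has 31 days (77 left).
April has 30 days (47 left).
May has 31 days (16 left).
16 days into June → 16 June 2000.

16 June 2000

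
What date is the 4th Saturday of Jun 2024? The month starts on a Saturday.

Jun 22, 2024

Jun 2024 begins on a Saturday, so the first Saturday is Jun 1.
The 4th Saturday is 3 weeks later: 1 + 21 = 22.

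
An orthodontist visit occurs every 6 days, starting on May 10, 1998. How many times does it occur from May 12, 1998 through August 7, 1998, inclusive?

14

Occurrences land 6·i days after May 10, 1998 for i = 0, 1, 2, …
May 12, 1998 is 2 days after the start; 2 ÷ 6 = 0 remainder 2; since the remainder is 2, round up to i = 1. First occurrence in the window: #2 on May 16, 1998 (1×6 = 6 days in).
August 7, 1998 is 89 days after the start; 89 ÷ 6 = 14 remainder 5. Last occurrence in the window: #15 on August 2, 1998.
Occurrences #2 through #15: 14 in total.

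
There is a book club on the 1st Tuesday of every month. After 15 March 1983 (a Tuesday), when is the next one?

5 April 1983

March 1983 starts on a Tuesday, so its 1st Tuesday is 1 March 1983.
That is not after 15 March 1983, so look at April 1983.
April 1983 starts on a Friday, so its 1st Tuesday is 5 April 1983 (4 days in).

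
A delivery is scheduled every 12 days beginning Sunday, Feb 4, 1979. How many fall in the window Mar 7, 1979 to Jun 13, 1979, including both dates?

Occurrences land 12·i days after Feb 4, 1979 for i = 0, 1, 2, …
Mar 7, 1979 is 31 days after the start; 31 ÷ 12 = 2 remainder 7; since the remainder is 7, round up to i = 3. First occurrence in the window: #4 on Mar 12, 1979 (3×12 = 36 days in).
Jun 13, 1979 is 129 days after the start; 129 ÷ 12 = 10 remainder 9. Last occurrence in the window: #11 on Jun 4, 1979.
Occurrences #4 through #11: 8 in total.

8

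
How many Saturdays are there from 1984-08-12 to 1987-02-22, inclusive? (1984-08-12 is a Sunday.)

132

1984-08-12 is a Sunday; the first Saturday on or after it is 1984-08-18 (6 days later).
From 1984-08-18 to 1987-02-22: 135 + 365 + 365 + 53 = 918 days (rest of 1984, 1985, 1986, to 1987-02-22 in 1987).
918 ÷ 7 = 131 full weeks with remainder 1, so 131 more Saturdays after the first → 132.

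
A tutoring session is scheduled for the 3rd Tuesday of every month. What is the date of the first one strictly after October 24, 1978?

October 1978 starts on a Sunday; its first Tuesday is the 3rd, so the 3rd Tuesday is the 17th — October 17, 1978.
That is not after October 24, 1978, so look at November 1978.
November 1978 starts on a Wednesday; its first Tuesday is the 7th, so the 3rd Tuesday is the 21st — November 21, 1978.

November 21, 1978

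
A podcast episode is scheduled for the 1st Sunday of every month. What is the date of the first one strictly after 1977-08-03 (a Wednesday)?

August 1977 starts on a Monday, so its 1st Sunday is 1977-08-07 (6 days in).
1977-08-07 is after 1977-08-03, so that is the next one.

1977-08-07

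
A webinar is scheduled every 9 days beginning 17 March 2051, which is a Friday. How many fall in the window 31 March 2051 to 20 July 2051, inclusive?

12

Occurrences land 9·i days after 17 March 2051 for i = 0, 1, 2, …
31 March 2051 is 14 days after the start; 14 ÷ 9 = 1 remainder 5; since the remainder is 5, round up to i = 2. First occurrence in the window: #3 on 4 April 2051 (2×9 = 18 days in).
20 July 2051 is 125 days after the start; 125 ÷ 9 = 13 remainder 8. Last occurrence in the window: #14 on 12 July 2051.
Occurrences #3 through #14: 12 in total.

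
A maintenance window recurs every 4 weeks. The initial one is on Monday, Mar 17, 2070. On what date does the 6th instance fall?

The 6th occurrence is 5 intervals after the first: 5 × 28 = 140 days after Mar 17, 2070.
Mar has 31 days — 14 days to the end of Mar leaves 126.
Apr has 30 days (96 left).
May has 31 days (65 left).
Jun has 30 days (35 left).
Jul has 31 days (4 left).
4 days into Aug → Aug 4, 2070.

Aug 4, 2070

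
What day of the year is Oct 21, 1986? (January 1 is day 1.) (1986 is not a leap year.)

294

Days in months before Oct: 31 + 28 + 31 + 30 + 31 + 30 + 31 + 31 + 30 = 273.
Plus 21 days into Oct → day 294.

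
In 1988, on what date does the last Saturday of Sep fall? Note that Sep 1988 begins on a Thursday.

Sep 24, 1988

Sep 1988 begins on a Thursday, so the first Saturday is Sep 3 (2 days later).
Sep 1988 has 30 days. Adding weeks: 3, 10, 17, 24 — the last one ≤ 30 is the 24th.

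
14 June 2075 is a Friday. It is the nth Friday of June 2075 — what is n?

Day 14 falls in week ⌈14/7⌉ of the month.
Days 1–7 hold the 1st Friday, 8–14 the 2nd, 15–21 the 3rd, 22–28 the 4th, 29–31 the 5th.
14 is in the range for the 2nd.

2nd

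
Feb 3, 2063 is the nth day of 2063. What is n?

Days in months before Feb: 31 = 31.
Plus 3 days into Feb → day 34.

34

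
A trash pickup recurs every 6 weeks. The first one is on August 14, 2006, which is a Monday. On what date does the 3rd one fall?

The 3rd occurrence is 2 intervals after the first: 2 × 42 = 84 days after August 14, 2006.
August has 31 days — 17 days to the end of August leaves 67.
September has 30 days (37 left).
October has 31 days (6 left).
6 days into November → November 6, 2006.

November 6, 2006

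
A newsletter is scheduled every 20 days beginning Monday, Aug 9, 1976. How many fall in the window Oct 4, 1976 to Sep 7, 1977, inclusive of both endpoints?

17

Occurrences land 20·i days after Aug 9, 1976 for i = 0, 1, 2, …
Oct 4, 1976 is 56 days after the start; 56 ÷ 20 = 2 remainder 16; since the remainder is 16, round up to i = 3. First occurrence in the window: #4 on Oct 8, 1976 (3×20 = 60 days in).
Sep 7, 1977 is 394 days after the start; 394 ÷ 20 = 19 remainder 14. Last occurrence in the window: #20 on Aug 24, 1977.
Occurrences #4 through #20: 17 in total.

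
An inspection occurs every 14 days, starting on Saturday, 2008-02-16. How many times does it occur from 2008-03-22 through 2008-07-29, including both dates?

Occurrences land 14·i days after 2008-02-16 for i = 0, 1, 2, …
2008-03-22 is 35 days after the start; 35 ÷ 14 = 2 remainder 7; since the remainder is 7, round up to i = 3. First occurrence in the window: #4 on 2008-03-29 (3×14 = 42 days in).
2008-07-29 is 164 days after the start; 164 ÷ 14 = 11 remainder 10. Last occurrence in the window: #12 on 2008-07-19.
Occurrences #4 through #12: 9 in total.

9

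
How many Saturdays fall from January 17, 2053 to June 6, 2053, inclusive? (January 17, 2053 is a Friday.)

January 17, 2053 is a Friday; the first Saturday on or after it is January 18, 2053 (1 day later).
From January 18, 2053 to June 6, 2053: 13 + 28 + 31 + 30 + 31 + 6 = 139 days (rest of January, February, March, April, May, June).
139 ÷ 7 = 19 full weeks with remainder 6, so 19 more Saturdays after the first → 20.

20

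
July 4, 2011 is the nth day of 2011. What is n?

185

Days in months before July: 31 + 28 + 31 + 30 + 31 + 30 = 181.
Plus 4 days into July → day 185.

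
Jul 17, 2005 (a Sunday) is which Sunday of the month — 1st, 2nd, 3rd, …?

3rd

Day 17 falls in week ⌈17/7⌉ of the month.
Days 1–7 hold the 1st Sunday, 8–14 the 2nd, 15–21 the 3rd, 22–28 the 4th, 29–31 the 5th.
17 is in the range for the 3rd.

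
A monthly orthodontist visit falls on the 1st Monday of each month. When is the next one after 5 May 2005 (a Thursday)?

May 2005 starts on a Sunday, so its 1st Monday is 2 May 2005 (1 day in).
That is not after 5 May 2005, so look at June 2005.
June 2005 starts on a Wednesday, so its 1st Monday is 6 June 2005 (5 days in).

6 June 2005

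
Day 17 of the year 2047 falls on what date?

Jan 17, 2047

17 into Jan → Jan 17.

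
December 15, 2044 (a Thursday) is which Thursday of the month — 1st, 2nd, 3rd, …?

3rd

Day 15 falls in week ⌈15/7⌉ of the month.
Days 1–7 hold the 1st Thursday, 8–14 the 2nd, 15–21 the 3rd, 22–28 the 4th, 29–31 the 5th.
15 is in the range for the 3rd.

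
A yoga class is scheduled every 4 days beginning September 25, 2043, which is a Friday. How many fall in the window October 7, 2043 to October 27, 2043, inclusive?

Occurrences land 4·i days after September 25, 2043 for i = 0, 1, 2, …
October 7, 2043 is 12 days after the start; 12 ÷ 4 = 3 remainder 0. First occurrence in the window: #4 on October 7, 2043 (3×4 = 12 days in).
October 27, 2043 is 32 days after the start; 32 ÷ 4 = 8 remainder 0. Last occurrence in the window: #9 on October 27, 2043.
Occurrences #4 through #9: 6 in total.

6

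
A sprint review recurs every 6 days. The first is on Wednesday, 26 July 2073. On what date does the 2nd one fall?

The 2nd occurrence is 1 interval after the first: 1 × 6 = 6 days after 26 July 2073.
July has 31 days — 5 days to the end of July leaves 1.
1 day into August → 1 August 2073.

1 August 2073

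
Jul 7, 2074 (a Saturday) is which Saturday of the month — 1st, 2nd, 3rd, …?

1st

Day 7 falls in week ⌈7/7⌉ of the month.
Days 1–7 hold the 1st Saturday, 8–14 the 2nd, 15–21 the 3rd, 22–28 the 4th, 29–31 the 5th.
7 is in the range for the 1st.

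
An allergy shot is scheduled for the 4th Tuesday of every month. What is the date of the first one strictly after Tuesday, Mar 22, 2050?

Apr 26, 2050

Mar 2050 starts on a Tuesday; its first Tuesday is the 1st, so the 4th Tuesday is the 22nd — Mar 22, 2050.
That is not after Mar 22, 2050, so look at Apr 2050.
Apr 2050 starts on a Friday; its first Tuesday is the 5th, so the 4th Tuesday is the 26th — Apr 26, 2050.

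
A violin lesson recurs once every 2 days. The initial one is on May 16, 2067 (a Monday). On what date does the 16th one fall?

June 15, 2067

The 16th occurrence is 15 intervals after the first: 15 × 2 = 30 days after May 16, 2067.
May has 31 days — 15 days to the end of May leaves 15.
15 days into June → June 15, 2067.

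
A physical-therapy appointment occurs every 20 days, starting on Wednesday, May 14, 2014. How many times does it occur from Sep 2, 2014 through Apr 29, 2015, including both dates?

Occurrences land 20·i days after May 14, 2014 for i = 0, 1, 2, …
Sep 2, 2014 is 111 days after the start; 111 ÷ 20 = 5 remainder 11; since the remainder is 11, round up to i = 6. First occurrence in the window: #7 on Sep 11, 2014 (6×20 = 120 days in).
Apr 29, 2015 is 350 days after the start; 350 ÷ 20 = 17 remainder 10. Last occurrence in the window: #18 on Apr 19, 2015.
Occurrences #7 through #18: 12 in total.

12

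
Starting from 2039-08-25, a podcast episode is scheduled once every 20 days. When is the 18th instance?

The 18th occurrence is 17 intervals after the first: 17 × 20 = 340 days after 2039-08-25.
August has 31 days — 6 days to the end of August leaves 334.
September has 30 days (304 left).
October has 31 days (273 left).
November has 30 days (243 left).
December has 31 days (212 left).
January has 31 days (181 left).
February has 29 days (152 left).
March has 31 days (121 left).
April has 30 days (91 left).
May has 31 days (60 left).
June has 30 days (30 left).
30 days into July → 2040-07-30.

2040-07-30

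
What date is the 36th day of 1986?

Feb 5, 1986

Jan has 31 days (36 − 31 = 5 remain).
5 into Feb → Feb 5.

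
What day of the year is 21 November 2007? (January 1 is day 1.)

Days in months before November: 31 + 28 + 31 + 30 + 31 + 30 + 31 + 31 + 30 + 31 = 304.
Plus 21 days into November → day 325.

325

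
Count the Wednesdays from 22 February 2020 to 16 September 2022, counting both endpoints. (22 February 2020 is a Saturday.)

134

22 February 2020 is a Saturday; the first Wednesday on or after it is 26 February 2020 (4 days later).
From 26 February 2020 to 16 September 2022: 309 + 365 + 259 = 933 days (rest of 2020, 2021, to 16 September 2022 in 2022).
933 ÷ 7 = 133 full weeks with remainder 2, so 133 more Wednesdays after the first → 134.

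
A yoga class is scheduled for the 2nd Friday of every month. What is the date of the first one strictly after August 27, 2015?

September 11, 2015

August 2015 starts on a Saturday; its first Friday is the 7th, so the 2nd Friday is the 14th — August 14, 2015.
That is not after August 27, 2015, so look at September 2015.
September 2015 starts on a Tuesday; its first Friday is the 4th, so the 2nd Friday is the 11th — September 11, 2015.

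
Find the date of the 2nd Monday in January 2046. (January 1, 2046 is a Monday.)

January 2046 begins on a Monday, so the first Monday is January 1.
The 2nd Monday is 1 weeks later: 1 + 7 = 8.

8 January 2046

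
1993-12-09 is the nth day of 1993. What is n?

343

Days in months before December: 31 + 28 + 31 + 30 + 31 + 30 + 31 + 31 + 30 + 31 + 30 = 334.
Plus 9 days into December → day 343.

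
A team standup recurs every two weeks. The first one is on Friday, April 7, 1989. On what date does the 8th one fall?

July 14, 1989

The 8th occurrence is 7 intervals after the first: 7 × 14 = 98 days after April 7, 1989.
April has 30 days — 23 days to the end of April leaves 75.
May has 31 days (44 left).
June has 30 days (14 left).
14 days into July → July 14, 1989.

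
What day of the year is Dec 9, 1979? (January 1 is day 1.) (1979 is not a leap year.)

343

Days in months before Dec: 31 + 28 + 31 + 30 + 31 + 30 + 31 + 31 + 30 + 31 + 30 = 334.
Plus 9 days into Dec → day 343.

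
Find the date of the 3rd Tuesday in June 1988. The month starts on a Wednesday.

June 1988 begins on a Wednesday, so the first Tuesday is June 7 (6 days later).
The 3rd Tuesday is 2 weeks later: 7 + 14 = 21.

1988-06-21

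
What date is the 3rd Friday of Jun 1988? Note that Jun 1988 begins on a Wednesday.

Jun 17, 1988

Jun 1988 begins on a Wednesday, so the first Friday is Jun 3 (2 days later).
The 3rd Friday is 2 weeks later: 3 + 14 = 17.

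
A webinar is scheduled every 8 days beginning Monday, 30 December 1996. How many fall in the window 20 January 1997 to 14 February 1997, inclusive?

Occurrences land 8·i days after 30 December 1996 for i = 0, 1, 2, …
20 January 1997 is 21 days after the start; 21 ÷ 8 = 2 remainder 5; since the remainder is 5, round up to i = 3. First occurrence in the window: #4 on 23 January 1997 (3×8 = 24 days in).
14 February 1997 is 46 days after the start; 46 ÷ 8 = 5 remainder 6. Last occurrence in the window: #6 on 8 February 1997.
Occurrences #4 through #6: 3 in total.

3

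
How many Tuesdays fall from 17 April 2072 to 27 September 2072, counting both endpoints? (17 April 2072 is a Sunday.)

17 April 2072 is a Sunday; the first Tuesday on or after it is 19 April 2072 (2 days later).
From 19 April 2072 to 27 September 2072: 11 + 31 + 30 + 31 + 31 + 27 = 161 days (rest of April, May, June, July, August, September).
161 ÷ 7 = 23 full weeks with remainder 0, so 23 more Tuesdays after the first → 24.

24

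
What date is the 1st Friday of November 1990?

November 2, 1990

November 1990 begins on a Thursday, so the first Friday is November 2 (1 day later).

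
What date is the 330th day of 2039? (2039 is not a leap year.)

Jan has 31 days (330 − 31 = 299 remain).
Feb has 28 days (299 − 28 = 271 remain).
Mar has 31 days (271 − 31 = 240 remain).
Apr has 30 days (240 − 30 = 210 remain).
May has 31 days (210 − 31 = 179 remain).
Jun has 30 days (179 − 30 = 149 remain).
Jul has 31 days (149 − 31 = 118 remain).
Aug has 31 days (118 − 31 = 87 remain).
Sep has 30 days (87 − 30 = 57 remain).
Oct has 31 days (57 − 31 = 26 remain).
26 into Nov → Nov 26.

Nov 26, 2039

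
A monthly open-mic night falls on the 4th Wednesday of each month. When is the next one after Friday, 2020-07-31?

July 2020 starts on a Wednesday; its first Wednesday is the 1st, so the 4th Wednesday is the 22nd — 2020-07-22.
That is not after 2020-07-31, so look at August 2020.
August 2020 starts on a Saturday; its first Wednesday is the 5th, so the 4th Wednesday is the 26th — 2020-08-26.

2020-08-26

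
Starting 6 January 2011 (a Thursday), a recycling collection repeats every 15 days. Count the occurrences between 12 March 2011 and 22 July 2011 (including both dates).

Occurrences land 15·i days after 6 January 2011 for i = 0, 1, 2, …
12 March 2011 is 65 days after the start; 65 ÷ 15 = 4 remainder 5; since the remainder is 5, round up to i = 5. First occurrence in the window: #6 on 22 March 2011 (5×15 = 75 days in).
22 July 2011 is 197 days after the start; 197 ÷ 15 = 13 remainder 2. Last occurrence in the window: #14 on 20 July 2011.
Occurrences #6 through #14: 9 in total.

9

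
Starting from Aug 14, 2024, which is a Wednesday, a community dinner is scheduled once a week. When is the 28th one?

The 28th occurrence is 27 intervals after the first: 27 × 7 = 189 days after Aug 14, 2024.
Aug has 31 days — 17 days to the end of Aug leaves 172.
Sep has 30 days (142 left).
Oct has 31 days (111 left).
Nov has 30 days (81 left).
Dec has 31 days (50 left).
Jan has 31 days (19 left).
19 days into Feb → Feb 19, 2025.

Feb 19, 2025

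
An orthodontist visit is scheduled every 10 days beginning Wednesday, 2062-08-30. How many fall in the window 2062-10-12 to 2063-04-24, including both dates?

19

Occurrences land 10·i days after 2062-08-30 for i = 0, 1, 2, …
2062-10-12 is 43 days after the start; 43 ÷ 10 = 4 remainder 3; since the remainder is 3, round up to i = 5. First occurrence in the window: #6 on 2062-10-19 (5×10 = 50 days in).
2063-04-24 is 237 days after the start; 237 ÷ 10 = 23 remainder 7. Last occurrence in the window: #24 on 2063-04-17.
Occurrences #6 through #24: 19 in total.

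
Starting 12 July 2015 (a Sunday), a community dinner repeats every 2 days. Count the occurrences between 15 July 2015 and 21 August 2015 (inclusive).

19

Occurrences land 2·i days after 12 July 2015 for i = 0, 1, 2, …
15 July 2015 is 3 days after the start; 3 ÷ 2 = 1 remainder 1; since the remainder is 1, round up to i = 2. First occurrence in the window: #3 on 16 July 2015 (2×2 = 4 days in).
21 August 2015 is 40 days after the start; 40 ÷ 2 = 20 remainder 0. Last occurrence in the window: #21 on 21 August 2015.
Occurrences #3 through #21: 19 in total.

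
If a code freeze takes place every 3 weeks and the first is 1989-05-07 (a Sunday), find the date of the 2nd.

1989-05-28

The 2nd occurrence is 1 interval after the first: 1 × 21 = 21 days after 1989-05-07.
21 days later is 1989-05-28.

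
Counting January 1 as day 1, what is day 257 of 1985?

January has 31 days (257 − 31 = 226 remain).
February has 28 days (226 − 28 = 198 remain).
March has 31 days (198 − 31 = 167 remain).
April has 30 days (167 − 30 = 137 remain).
May has 31 days (137 − 31 = 106 remain).
June has 30 days (106 − 30 = 76 remain).
July has 31 days (76 − 31 = 45 remain).
August has 31 days (45 − 31 = 14 remain).
14 into September → September 14.

September 14, 1985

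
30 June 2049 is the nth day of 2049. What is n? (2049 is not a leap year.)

181

Days in months before June: 31 + 28 + 31 + 30 + 31 = 151.
Plus 30 days into June → day 181.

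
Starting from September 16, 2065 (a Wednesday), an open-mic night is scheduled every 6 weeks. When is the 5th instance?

March 3, 2066

The 5th occurrence is 4 intervals after the first: 4 × 42 = 168 days after September 16, 2065.
September has 30 days — 14 days to the end of September leaves 154.
October has 31 days (123 left).
November has 30 days (93 left).
December has 31 days (62 left).
January has 31 days (31 left).
February has 28 days (3 left).
3 days into March → March 3, 2066.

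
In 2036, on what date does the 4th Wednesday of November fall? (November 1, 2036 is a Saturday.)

November 2036 begins on a Saturday, so the first Wednesday is November 5 (4 days later).
The 4th Wednesday is 3 weeks later: 5 + 21 = 26.

November 26, 2036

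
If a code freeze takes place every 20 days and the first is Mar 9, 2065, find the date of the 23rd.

The 23rd occurrence is 22 intervals after the first: 22 × 20 = 440 days after Mar 9, 2065.
Mar has 31 days — 22 days to the end of Mar leaves 418.
From end of Mar to end of 2065 is 275 days (143 left).
Jan has 31 days (112 left).
Feb has 28 days (84 left).
Mar has 31 days (53 left).
Apr has 30 days (23 left).
23 days into May → May 23, 2066.

May 23, 2066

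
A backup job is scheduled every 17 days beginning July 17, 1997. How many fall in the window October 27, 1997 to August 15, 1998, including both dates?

Occurrences land 17·i days after July 17, 1997 for i = 0, 1, 2, …
October 27, 1997 is 102 days after the start; 102 ÷ 17 = 6 remainder 0. First occurrence in the window: #7 on October 27, 1997 (6×17 = 102 days in).
August 15, 1998 is 394 days after the start; 394 ÷ 17 = 23 remainder 3. Last occurrence in the window: #24 on August 12, 1998.
Occurrences #7 through #24: 18 in total.

18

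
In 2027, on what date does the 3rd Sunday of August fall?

2027-08-15

The first Sunday of August 2027 is August 1.
The 3rd Sunday is 2 weeks later: 1 + 14 = 15.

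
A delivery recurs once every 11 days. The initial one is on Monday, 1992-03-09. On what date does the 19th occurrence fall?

The 19th occurrence is 18 intervals after the first: 18 × 11 = 198 days after 1992-03-09.
March has 31 days — 22 days to the end of March leaves 176.
April has 30 days (146 left).
May has 31 days (115 left).
June has 30 days (85 left).
July has 31 days (54 left).
August has 31 days (23 left).
23 days into September → 1992-09-23.

1992-09-23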